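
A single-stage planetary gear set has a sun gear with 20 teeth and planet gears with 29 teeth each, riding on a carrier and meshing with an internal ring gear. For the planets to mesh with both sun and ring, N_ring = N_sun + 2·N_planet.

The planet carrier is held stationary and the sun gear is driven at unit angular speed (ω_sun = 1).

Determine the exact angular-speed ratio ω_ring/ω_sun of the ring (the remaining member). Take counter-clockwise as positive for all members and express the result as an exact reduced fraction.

N_ring = 20 + 2·29 = 78
20(ω_s−ω_c) = −78(ω_r−ω_c),  ω_c=0, ω_s=1
ω_r = 0 − (20/78)(1−0) = -10/39
ω_r/ω_s = -10/39

-10/39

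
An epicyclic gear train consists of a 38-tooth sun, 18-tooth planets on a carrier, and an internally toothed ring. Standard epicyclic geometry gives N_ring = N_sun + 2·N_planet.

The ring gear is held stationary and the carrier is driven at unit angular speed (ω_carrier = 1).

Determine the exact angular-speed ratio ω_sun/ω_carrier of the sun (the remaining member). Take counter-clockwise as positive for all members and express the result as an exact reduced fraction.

56/19

N_ring = 38 + 2·18 = 74
38(ω_s−ω_c) = −74(ω_r−ω_c),  ω_r=0, ω_c=1
ω_s = 1 − (74/38)(0−1) = 56/19
ω_s/ω_c = 56/19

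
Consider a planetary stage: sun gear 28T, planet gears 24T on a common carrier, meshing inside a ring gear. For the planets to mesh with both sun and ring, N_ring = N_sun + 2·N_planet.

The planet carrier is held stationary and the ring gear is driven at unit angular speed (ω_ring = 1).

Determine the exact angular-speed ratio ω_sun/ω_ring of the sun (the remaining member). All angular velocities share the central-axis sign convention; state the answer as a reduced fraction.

-19/7

N_ring = 28 + 2·24 = 76
28(ω_s−ω_c) = −76(ω_r−ω_c),  ω_c=0, ω_r=1
ω_s = 0 − (76/28)(1−0) = -19/7
ω_s/ω_r = -19/7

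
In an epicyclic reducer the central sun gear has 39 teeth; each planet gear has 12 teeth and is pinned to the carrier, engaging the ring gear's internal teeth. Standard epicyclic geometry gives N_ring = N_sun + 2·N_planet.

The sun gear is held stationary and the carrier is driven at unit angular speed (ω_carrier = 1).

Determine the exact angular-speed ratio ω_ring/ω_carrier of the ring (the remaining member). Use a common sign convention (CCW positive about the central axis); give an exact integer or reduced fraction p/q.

N_ring = 39 + 2·12 = 63
39(ω_s−ω_c) = −63(ω_r−ω_c),  ω_s=0, ω_c=1
ω_r = 1 − (39/63)(0−1) = 34/21
ω_r/ω_c = 34/21

34/21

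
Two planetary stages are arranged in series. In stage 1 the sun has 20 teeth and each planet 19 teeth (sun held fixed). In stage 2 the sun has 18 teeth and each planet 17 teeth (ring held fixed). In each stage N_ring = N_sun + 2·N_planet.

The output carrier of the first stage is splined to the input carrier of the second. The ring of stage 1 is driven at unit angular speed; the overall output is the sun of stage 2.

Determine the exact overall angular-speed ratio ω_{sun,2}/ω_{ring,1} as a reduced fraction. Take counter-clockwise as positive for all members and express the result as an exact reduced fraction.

Stage 1: N_ring = 20 + 2·19 = 58
Stage 1: 20(ω_s−ω_c) = −58(ω_r−ω_c),  ω_s=0, ω_r=1
Stage 1: 20(0−ω_c) = −58(1−ω_c)  ⇒  78ω_c = 58  ⇒  ω_c = 29/39
  ⇒ ω_c¹/ω_r¹ = 29/39
Stage 2: N_ring = 18 + 2·17 = 52
Stage 2: 18(ω_s−ω_c) = −52(ω_r−ω_c),  ω_r=0, ω_c=1
Stage 2: ω_s = 1 − (52/18)(0−1) = 35/9
  ⇒ ω_s²/ω_c² = 35/9
Coupling ω_c² = ω_c¹ ⇒ overall = 29/39 × 35/9 = 1015/351

1015/351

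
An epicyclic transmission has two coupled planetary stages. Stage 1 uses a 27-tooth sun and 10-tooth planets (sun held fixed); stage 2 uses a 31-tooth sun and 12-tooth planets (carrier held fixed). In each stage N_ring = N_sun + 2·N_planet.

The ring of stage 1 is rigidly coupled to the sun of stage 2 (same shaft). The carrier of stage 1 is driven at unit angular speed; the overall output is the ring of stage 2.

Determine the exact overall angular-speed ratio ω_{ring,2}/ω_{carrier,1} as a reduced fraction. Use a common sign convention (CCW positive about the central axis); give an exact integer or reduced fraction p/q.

-2294/2585

Stage 1: N_ring = 27 + 2·10 = 47
Stage 1: 27(ω_s−ω_c) = −47(ω_r−ω_c),  ω_s=0, ω_c=1
Stage 1: ω_r = 1 − (27/47)(0−1) = 74/47
  ⇒ ω_r¹/ω_c¹ = 74/47
Stage 2: N_ring = 31 + 2·12 = 55
Stage 2: 31(ω_s−ω_c) = −55(ω_r−ω_c),  ω_c=0, ω_s=1
Stage 2: ω_r = 0 − (31/55)(1−0) = -31/55
  ⇒ ω_r²/ω_s² = -31/55
Coupling ω_s² = ω_r¹ ⇒ overall = 74/47 × -31/55 = -2294/2585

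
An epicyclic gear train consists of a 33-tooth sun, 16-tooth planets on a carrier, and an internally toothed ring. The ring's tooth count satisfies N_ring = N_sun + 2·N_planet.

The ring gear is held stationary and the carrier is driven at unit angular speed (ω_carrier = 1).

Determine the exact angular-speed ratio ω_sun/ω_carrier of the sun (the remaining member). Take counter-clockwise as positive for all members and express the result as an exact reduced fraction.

N_ring = 33 + 2·16 = 65
33(ω_s−ω_c) = −65(ω_r−ω_c),  ω_r=0, ω_c=1
ω_s = 1 − (65/33)(0−1) = 98/33
ω_s/ω_c = 98/33

98/33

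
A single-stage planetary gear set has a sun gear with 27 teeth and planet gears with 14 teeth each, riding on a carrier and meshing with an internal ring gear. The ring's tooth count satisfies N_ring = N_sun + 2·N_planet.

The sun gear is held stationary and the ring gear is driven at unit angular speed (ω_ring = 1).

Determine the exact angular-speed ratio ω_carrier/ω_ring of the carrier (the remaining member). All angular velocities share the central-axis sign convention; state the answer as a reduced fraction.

N_ring = 27 + 2·14 = 55
27(ω_s−ω_c) = −55(ω_r−ω_c),  ω_s=0, ω_r=1
27(0−ω_c) = −55(1−ω_c)  ⇒  82ω_c = 55  ⇒  ω_c = 55/82
ω_c/ω_r = 55/82

55/82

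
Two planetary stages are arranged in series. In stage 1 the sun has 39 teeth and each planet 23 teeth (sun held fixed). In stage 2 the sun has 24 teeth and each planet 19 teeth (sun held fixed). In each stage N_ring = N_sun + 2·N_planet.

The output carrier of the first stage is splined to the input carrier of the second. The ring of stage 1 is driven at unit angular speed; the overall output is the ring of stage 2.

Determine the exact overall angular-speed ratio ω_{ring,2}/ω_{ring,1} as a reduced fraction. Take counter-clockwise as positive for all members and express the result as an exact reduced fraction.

Stage 1: N_ring = 39 + 2·23 = 85
Stage 1: 39(ω_s−ω_c) = −85(ω_r−ω_c),  ω_s=0, ω_r=1
Stage 1: 39(0−ω_c) = −85(1−ω_c)  ⇒  124ω_c = 85  ⇒  ω_c = 85/124
  ⇒ ω_c¹/ω_r¹ = 85/124
Stage 2: N_ring = 24 + 2·19 = 62
Stage 2: 24(ω_s−ω_c) = −62(ω_r−ω_c),  ω_s=0, ω_c=1
Stage 2: ω_r = 1 − (24/62)(0−1) = 43/31
  ⇒ ω_r²/ω_c² = 43/31
Coupling ω_c² = ω_c¹ ⇒ overall = 85/124 × 43/31 = 3655/3844

3655/3844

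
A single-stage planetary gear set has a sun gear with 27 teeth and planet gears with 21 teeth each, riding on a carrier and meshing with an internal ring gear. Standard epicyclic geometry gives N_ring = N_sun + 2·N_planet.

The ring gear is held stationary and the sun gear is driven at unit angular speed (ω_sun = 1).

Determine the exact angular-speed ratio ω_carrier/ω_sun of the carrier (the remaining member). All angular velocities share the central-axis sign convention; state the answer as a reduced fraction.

N_ring = 27 + 2·21 = 69
27(ω_s−ω_c) = −69(ω_r−ω_c),  ω_r=0, ω_s=1
27(1−ω_c) = −69(0−ω_c)  ⇒  96ω_c = 27  ⇒  ω_c = 9/32
ω_c/ω_s = 9/32

9/32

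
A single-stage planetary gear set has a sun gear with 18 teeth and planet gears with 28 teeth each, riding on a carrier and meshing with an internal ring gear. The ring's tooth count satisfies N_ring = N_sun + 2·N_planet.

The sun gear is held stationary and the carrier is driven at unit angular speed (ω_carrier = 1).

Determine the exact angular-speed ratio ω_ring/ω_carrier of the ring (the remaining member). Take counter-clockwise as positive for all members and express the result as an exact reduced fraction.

46/37

N_ring = 18 + 2·28 = 74
18(ω_s−ω_c) = −74(ω_r−ω_c),  ω_s=0, ω_c=1
ω_r = 1 − (18/74)(0−1) = 46/37
ω_r/ω_c = 46/37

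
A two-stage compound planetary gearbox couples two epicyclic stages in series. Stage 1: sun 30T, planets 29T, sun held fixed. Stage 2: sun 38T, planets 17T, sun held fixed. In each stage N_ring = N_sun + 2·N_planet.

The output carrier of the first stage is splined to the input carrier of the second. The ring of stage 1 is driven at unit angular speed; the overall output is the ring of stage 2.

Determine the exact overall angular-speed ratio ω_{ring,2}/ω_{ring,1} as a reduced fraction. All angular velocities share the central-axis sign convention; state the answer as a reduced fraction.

605/531

Stage 1: N_ring = 30 + 2·29 = 88
Stage 1: 30(ω_s−ω_c) = −88(ω_r−ω_c),  ω_s=0, ω_r=1
Stage 1: 30(0−ω_c) = −88(1−ω_c)  ⇒  118ω_c = 88  ⇒  ω_c = 44/59
  ⇒ ω_c¹/ω_r¹ = 44/59
Stage 2: N_ring = 38 + 2·17 = 72
Stage 2: 38(ω_s−ω_c) = −72(ω_r−ω_c),  ω_s=0, ω_c=1
Stage 2: ω_r = 1 − (38/72)(0−1) = 55/36
  ⇒ ω_r²/ω_c² = 55/36
Coupling ω_c² = ω_c¹ ⇒ overall = 44/59 × 55/36 = 605/531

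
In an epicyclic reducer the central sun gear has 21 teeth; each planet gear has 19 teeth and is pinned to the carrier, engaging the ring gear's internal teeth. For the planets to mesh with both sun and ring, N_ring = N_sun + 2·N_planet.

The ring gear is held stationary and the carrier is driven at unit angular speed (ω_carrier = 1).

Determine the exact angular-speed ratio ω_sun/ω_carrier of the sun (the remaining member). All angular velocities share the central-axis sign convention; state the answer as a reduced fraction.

80/21

N_ring = 21 + 2·19 = 59
21(ω_s−ω_c) = −59(ω_r−ω_c),  ω_r=0, ω_c=1
ω_s = 1 − (59/21)(0−1) = 80/21
ω_s/ω_c = 80/21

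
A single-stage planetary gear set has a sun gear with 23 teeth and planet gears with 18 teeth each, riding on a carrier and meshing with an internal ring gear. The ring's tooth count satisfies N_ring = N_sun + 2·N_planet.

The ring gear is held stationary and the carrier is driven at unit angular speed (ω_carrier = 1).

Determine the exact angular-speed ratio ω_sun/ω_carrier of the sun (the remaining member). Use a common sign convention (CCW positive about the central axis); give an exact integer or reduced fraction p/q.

82/23

N_ring = 23 + 2·18 = 59
23(ω_s−ω_c) = −59(ω_r−ω_c),  ω_r=0, ω_c=1
ω_s = 1 − (59/23)(0−1) = 82/23
ω_s/ω_c = 82/23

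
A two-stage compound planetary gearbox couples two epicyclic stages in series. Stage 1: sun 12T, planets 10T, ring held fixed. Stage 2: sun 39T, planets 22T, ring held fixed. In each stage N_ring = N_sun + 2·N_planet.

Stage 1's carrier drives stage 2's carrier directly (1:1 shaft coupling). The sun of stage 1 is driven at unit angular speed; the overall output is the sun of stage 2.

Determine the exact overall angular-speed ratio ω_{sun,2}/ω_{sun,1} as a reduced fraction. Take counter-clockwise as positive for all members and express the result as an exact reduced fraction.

122/143

Stage 1: N_ring = 12 + 2·10 = 32
Stage 1: 12(ω_s−ω_c) = −32(ω_r−ω_c),  ω_r=0, ω_s=1
Stage 1: 12(1−ω_c) = −32(0−ω_c)  ⇒  44ω_c = 12  ⇒  ω_c = 3/11
  ⇒ ω_c¹/ω_s¹ = 3/11
Stage 2: N_ring = 39 + 2·22 = 83
Stage 2: 39(ω_s−ω_c) = −83(ω_r−ω_c),  ω_r=0, ω_c=1
Stage 2: ω_s = 1 − (83/39)(0−1) = 122/39
  ⇒ ω_s²/ω_c² = 122/39
Coupling ω_c² = ω_c¹ ⇒ overall = 3/11 × 122/39 = 122/143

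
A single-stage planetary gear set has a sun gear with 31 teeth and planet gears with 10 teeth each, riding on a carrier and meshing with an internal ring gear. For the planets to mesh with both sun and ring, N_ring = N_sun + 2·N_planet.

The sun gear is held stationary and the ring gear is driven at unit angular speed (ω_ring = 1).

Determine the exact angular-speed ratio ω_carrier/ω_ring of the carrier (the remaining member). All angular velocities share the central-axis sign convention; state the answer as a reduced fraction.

51/82

N_ring = 31 + 2·10 = 51
31(ω_s−ω_c) = −51(ω_r−ω_c),  ω_s=0, ω_r=1
31(0−ω_c) = −51(1−ω_c)  ⇒  82ω_c = 51  ⇒  ω_c = 51/82
ω_c/ω_r = 51/82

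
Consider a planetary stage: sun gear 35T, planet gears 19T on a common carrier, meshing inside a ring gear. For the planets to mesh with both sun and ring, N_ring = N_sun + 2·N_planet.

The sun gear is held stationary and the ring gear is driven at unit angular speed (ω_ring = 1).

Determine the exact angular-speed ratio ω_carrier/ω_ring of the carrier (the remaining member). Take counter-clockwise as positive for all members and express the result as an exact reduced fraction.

N_ring = 35 + 2·19 = 73
35(ω_s−ω_c) = −73(ω_r−ω_c),  ω_s=0, ω_r=1
35(0−ω_c) = −73(1−ω_c)  ⇒  108ω_c = 73  ⇒  ω_c = 73/108
ω_c/ω_r = 73/108

73/108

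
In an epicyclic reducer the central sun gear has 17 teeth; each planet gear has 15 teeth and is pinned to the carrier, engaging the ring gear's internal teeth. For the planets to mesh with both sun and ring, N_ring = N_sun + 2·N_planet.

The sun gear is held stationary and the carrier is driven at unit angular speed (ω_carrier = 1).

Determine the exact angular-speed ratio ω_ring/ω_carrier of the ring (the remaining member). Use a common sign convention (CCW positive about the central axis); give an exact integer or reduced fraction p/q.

N_ring = 17 + 2·15 = 47
17(ω_s−ω_c) = −47(ω_r−ω_c),  ω_s=0, ω_c=1
ω_r = 1 − (17/47)(0−1) = 64/47
ω_r/ω_c = 64/47

64/47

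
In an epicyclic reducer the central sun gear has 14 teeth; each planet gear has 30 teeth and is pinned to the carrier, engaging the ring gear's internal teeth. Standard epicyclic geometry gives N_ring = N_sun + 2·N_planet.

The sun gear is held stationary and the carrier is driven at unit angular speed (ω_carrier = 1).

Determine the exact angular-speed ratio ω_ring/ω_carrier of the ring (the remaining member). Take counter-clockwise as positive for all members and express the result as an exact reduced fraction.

N_ring = 14 + 2·30 = 74
14(ω_s−ω_c) = −74(ω_r−ω_c),  ω_s=0, ω_c=1
ω_r = 1 − (14/74)(0−1) = 44/37
ω_r/ω_c = 44/37

44/37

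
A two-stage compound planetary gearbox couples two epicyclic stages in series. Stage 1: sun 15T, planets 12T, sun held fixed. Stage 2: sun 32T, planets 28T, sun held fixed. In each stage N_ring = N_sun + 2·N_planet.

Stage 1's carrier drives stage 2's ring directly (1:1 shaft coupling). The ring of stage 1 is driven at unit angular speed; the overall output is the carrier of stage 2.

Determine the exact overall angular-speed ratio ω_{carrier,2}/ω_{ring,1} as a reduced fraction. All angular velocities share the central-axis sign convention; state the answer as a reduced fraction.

143/270

Stage 1: N_ring = 15 + 2·12 = 39
Stage 1: 15(ω_s−ω_c) = −39(ω_r−ω_c),  ω_s=0, ω_r=1
Stage 1: 15(0−ω_c) = −39(1−ω_c)  ⇒  54ω_c = 39  ⇒  ω_c = 13/18
  ⇒ ω_c¹/ω_r¹ = 13/18
Stage 2: N_ring = 32 + 2·28 = 88
Stage 2: 32(ω_s−ω_c) = −88(ω_r−ω_c),  ω_s=0, ω_r=1
Stage 2: 32(0−ω_c) = −88(1−ω_c)  ⇒  120ω_c = 88  ⇒  ω_c = 11/15
  ⇒ ω_c²/ω_r² = 11/15
Coupling ω_r² = ω_c¹ ⇒ overall = 13/18 × 11/15 = 143/270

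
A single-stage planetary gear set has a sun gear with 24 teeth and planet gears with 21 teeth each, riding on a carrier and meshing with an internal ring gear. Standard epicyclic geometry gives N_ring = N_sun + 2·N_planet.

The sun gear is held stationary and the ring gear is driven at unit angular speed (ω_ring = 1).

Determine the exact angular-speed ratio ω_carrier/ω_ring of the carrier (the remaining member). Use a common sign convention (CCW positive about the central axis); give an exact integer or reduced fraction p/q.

N_ring = 24 + 2·21 = 66
24(ω_s−ω_c) = −66(ω_r−ω_c),  ω_s=0, ω_r=1
24(0−ω_c) = −66(1−ω_c)  ⇒  90ω_c = 66  ⇒  ω_c = 11/15
ω_c/ω_r = 11/15

11/15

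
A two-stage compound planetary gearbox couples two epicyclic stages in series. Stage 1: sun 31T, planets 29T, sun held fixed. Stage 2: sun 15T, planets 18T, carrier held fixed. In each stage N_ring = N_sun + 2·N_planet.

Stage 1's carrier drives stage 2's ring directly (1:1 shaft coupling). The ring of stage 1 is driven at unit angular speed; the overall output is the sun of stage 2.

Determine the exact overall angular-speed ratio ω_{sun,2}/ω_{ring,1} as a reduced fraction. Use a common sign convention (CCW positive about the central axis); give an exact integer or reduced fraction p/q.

-1513/600

Stage 1: N_ring = 31 + 2·29 = 89
Stage 1: 31(ω_s−ω_c) = −89(ω_r−ω_c),  ω_s=0, ω_r=1
Stage 1: 31(0−ω_c) = −89(1−ω_c)  ⇒  120ω_c = 89  ⇒  ω_c = 89/120
  ⇒ ω_c¹/ω_r¹ = 89/120
Stage 2: N_ring = 15 + 2·18 = 51
Stage 2: 15(ω_s−ω_c) = −51(ω_r−ω_c),  ω_c=0, ω_r=1
Stage 2: ω_s = 0 − (51/15)(1−0) = -17/5
  ⇒ ω_s²/ω_r² = -17/5
Coupling ω_r² = ω_c¹ ⇒ overall = 89/120 × -17/5 = -1513/600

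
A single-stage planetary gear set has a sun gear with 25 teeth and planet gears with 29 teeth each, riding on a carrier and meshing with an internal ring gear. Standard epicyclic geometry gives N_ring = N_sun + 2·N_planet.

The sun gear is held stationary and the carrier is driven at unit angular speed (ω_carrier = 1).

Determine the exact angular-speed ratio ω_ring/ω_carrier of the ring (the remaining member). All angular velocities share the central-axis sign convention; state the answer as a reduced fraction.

N_ring = 25 + 2·29 = 83
25(ω_s−ω_c) = −83(ω_r−ω_c),  ω_s=0, ω_c=1
ω_r = 1 − (25/83)(0−1) = 108/83
ω_r/ω_c = 108/83

108/83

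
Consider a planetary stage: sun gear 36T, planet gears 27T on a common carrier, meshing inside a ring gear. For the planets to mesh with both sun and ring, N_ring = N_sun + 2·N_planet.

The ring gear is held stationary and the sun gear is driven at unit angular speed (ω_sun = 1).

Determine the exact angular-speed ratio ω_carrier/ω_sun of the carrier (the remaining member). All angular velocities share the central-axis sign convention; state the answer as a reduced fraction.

N_ring = 36 + 2·27 = 90
36(ω_s−ω_c) = −90(ω_r−ω_c),  ω_r=0, ω_s=1
36(1−ω_c) = −90(0−ω_c)  ⇒  126ω_c = 36  ⇒  ω_c = 2/7
ω_c/ω_s = 2/7

2/7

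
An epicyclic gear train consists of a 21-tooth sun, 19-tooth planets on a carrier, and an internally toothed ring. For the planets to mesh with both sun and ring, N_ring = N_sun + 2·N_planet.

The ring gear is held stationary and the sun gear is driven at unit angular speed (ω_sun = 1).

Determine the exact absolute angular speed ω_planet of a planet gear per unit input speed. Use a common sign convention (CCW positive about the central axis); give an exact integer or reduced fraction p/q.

-21/38

N_ring = 21 + 2·19 = 59
21(ω_s−ω_c) = −59(ω_r−ω_c),  ω_r=0, ω_s=1
21(1−ω_c) = −59(0−ω_c)  ⇒  80ω_c = 21  ⇒  ω_c = 21/80
sun–planet: 21·(1−21/80) = −19·(ω_p−ω_c)  ⇒  ω_p−ω_c = −(21/19)·(59/80) = -1239/1520
ω_p = 21/80 − 1239/1520 = -21/38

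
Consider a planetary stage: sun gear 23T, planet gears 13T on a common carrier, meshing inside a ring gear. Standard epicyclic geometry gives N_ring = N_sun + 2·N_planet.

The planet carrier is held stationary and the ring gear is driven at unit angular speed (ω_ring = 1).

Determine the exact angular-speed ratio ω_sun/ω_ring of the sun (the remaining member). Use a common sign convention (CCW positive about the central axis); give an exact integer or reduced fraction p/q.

N_ring = 23 + 2·13 = 49
23(ω_s−ω_c) = −49(ω_r−ω_c),  ω_c=0, ω_r=1
ω_s = 0 − (49/23)(1−0) = -49/23
ω_s/ω_r = -49/23

-49/23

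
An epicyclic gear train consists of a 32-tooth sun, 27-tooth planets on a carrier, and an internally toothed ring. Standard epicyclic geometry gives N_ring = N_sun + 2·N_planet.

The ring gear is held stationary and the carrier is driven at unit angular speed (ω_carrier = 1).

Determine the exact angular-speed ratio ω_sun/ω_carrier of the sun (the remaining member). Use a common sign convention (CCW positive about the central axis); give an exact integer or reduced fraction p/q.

59/16

N_ring = 32 + 2·27 = 86
32(ω_s−ω_c) = −86(ω_r−ω_c),  ω_r=0, ω_c=1
ω_s = 1 − (86/32)(0−1) = 59/16
ω_s/ω_c = 59/16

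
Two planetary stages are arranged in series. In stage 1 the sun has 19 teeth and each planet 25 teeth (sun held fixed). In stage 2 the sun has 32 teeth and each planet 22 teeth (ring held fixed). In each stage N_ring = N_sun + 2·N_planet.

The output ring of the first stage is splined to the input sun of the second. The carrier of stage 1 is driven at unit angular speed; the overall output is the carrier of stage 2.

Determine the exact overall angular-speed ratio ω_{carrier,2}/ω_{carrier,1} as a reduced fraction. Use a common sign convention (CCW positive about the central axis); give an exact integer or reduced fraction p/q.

704/1863

Stage 1: N_ring = 19 + 2·25 = 69
Stage 1: 19(ω_s−ω_c) = −69(ω_r−ω_c),  ω_s=0, ω_c=1
Stage 1: ω_r = 1 − (19/69)(0−1) = 88/69
  ⇒ ω_r¹/ω_c¹ = 88/69
Stage 2: N_ring = 32 + 2·22 = 76
Stage 2: 32(ω_s−ω_c) = −76(ω_r−ω_c),  ω_r=0, ω_s=1
Stage 2: 32(1−ω_c) = −76(0−ω_c)  ⇒  108ω_c = 32  ⇒  ω_c = 8/27
  ⇒ ω_c²/ω_s² = 8/27
Coupling ω_s² = ω_r¹ ⇒ overall = 88/69 × 8/27 = 704/1863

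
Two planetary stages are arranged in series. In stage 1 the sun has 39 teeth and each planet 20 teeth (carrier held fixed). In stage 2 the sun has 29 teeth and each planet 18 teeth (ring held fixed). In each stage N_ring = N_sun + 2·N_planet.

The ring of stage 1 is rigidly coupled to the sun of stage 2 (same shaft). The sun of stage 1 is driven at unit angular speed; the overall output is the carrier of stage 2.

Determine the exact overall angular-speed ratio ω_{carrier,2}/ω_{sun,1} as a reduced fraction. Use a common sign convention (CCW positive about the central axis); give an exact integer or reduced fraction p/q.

Stage 1: N_ring = 39 + 2·20 = 79
Stage 1: 39(ω_s−ω_c) = −79(ω_r−ω_c),  ω_c=0, ω_s=1
Stage 1: ω_r = 0 − (39/79)(1−0) = -39/79
  ⇒ ω_r¹/ω_s¹ = -39/79
Stage 2: N_ring = 29 + 2·18 = 65
Stage 2: 29(ω_s−ω_c) = −65(ω_r−ω_c),  ω_r=0, ω_s=1
Stage 2: 29(1−ω_c) = −65(0−ω_c)  ⇒  94ω_c = 29  ⇒  ω_c = 29/94
  ⇒ ω_c²/ω_s² = 29/94
Coupling ω_s² = ω_r¹ ⇒ overall = -39/79 × 29/94 = -1131/7426

-1131/7426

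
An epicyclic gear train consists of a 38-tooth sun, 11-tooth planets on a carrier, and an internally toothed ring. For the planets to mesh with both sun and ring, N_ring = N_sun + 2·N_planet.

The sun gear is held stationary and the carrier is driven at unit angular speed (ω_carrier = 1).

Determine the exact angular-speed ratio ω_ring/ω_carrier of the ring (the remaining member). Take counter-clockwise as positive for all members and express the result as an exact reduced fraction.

49/30

N_ring = 38 + 2·11 = 60
38(ω_s−ω_c) = −60(ω_r−ω_c),  ω_s=0, ω_c=1
ω_r = 1 − (38/60)(0−1) = 49/30
ω_r/ω_c = 49/30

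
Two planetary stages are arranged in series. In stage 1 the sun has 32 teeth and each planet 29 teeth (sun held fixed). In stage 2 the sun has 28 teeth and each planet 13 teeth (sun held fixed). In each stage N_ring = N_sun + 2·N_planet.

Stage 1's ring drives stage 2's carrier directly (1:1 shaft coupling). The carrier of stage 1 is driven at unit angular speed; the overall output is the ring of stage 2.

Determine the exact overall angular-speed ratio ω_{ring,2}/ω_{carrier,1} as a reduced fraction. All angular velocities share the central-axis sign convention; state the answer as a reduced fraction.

Stage 1: N_ring = 32 + 2·29 = 90
Stage 1: 32(ω_s−ω_c) = −90(ω_r−ω_c),  ω_s=0, ω_c=1
Stage 1: ω_r = 1 − (32/90)(0−1) = 61/45
  ⇒ ω_r¹/ω_c¹ = 61/45
Stage 2: N_ring = 28 + 2·13 = 54
Stage 2: 28(ω_s−ω_c) = −54(ω_r−ω_c),  ω_s=0, ω_c=1
Stage 2: ω_r = 1 − (28/54)(0−1) = 41/27
  ⇒ ω_r²/ω_c² = 41/27
Coupling ω_c² = ω_r¹ ⇒ overall = 61/45 × 41/27 = 2501/1215

2501/1215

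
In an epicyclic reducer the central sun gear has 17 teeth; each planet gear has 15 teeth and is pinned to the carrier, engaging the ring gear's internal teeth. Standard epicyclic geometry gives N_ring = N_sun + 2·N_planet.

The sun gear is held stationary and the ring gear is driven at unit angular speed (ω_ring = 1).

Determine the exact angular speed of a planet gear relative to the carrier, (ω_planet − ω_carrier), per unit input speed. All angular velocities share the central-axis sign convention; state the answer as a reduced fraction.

799/960

N_ring = 17 + 2·15 = 47
17(ω_s−ω_c) = −47(ω_r−ω_c),  ω_s=0, ω_r=1
17(0−ω_c) = −47(1−ω_c)  ⇒  64ω_c = 47  ⇒  ω_c = 47/64
sun–planet: 17·(0−47/64) = −15·(ω_p−ω_c)  ⇒  ω_p−ω_c = −(17/15)·(-47/64) = 799/960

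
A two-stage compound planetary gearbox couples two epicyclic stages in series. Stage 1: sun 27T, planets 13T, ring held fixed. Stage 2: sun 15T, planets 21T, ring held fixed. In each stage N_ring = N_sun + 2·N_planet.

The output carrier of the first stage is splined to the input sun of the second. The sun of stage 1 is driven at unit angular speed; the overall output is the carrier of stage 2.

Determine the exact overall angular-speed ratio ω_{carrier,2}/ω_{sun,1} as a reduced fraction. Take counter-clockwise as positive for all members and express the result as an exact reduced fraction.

Stage 1: N_ring = 27 + 2·13 = 53
Stage 1: 27(ω_s−ω_c) = −53(ω_r−ω_c),  ω_r=0, ω_s=1
Stage 1: 27(1−ω_c) = −53(0−ω_c)  ⇒  80ω_c = 27  ⇒  ω_c = 27/80
  ⇒ ω_c¹/ω_s¹ = 27/80
Stage 2: N_ring = 15 + 2·21 = 57
Stage 2: 15(ω_s−ω_c) = −57(ω_r−ω_c),  ω_r=0, ω_s=1
Stage 2: 15(1−ω_c) = −57(0−ω_c)  ⇒  72ω_c = 15  ⇒  ω_c = 5/24
  ⇒ ω_c²/ω_s² = 5/24
Coupling ω_s² = ω_c¹ ⇒ overall = 27/80 × 5/24 = 9/128

9/128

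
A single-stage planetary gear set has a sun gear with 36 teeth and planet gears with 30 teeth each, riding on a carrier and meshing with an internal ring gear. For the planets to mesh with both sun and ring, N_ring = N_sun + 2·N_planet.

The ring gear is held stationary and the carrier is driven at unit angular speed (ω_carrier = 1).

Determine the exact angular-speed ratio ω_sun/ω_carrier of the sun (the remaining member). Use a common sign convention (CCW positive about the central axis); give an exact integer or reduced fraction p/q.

N_ring = 36 + 2·30 = 96
36(ω_s−ω_c) = −96(ω_r−ω_c),  ω_r=0, ω_c=1
ω_s = 1 − (96/36)(0−1) = 11/3
ω_s/ω_c = 11/3

11/3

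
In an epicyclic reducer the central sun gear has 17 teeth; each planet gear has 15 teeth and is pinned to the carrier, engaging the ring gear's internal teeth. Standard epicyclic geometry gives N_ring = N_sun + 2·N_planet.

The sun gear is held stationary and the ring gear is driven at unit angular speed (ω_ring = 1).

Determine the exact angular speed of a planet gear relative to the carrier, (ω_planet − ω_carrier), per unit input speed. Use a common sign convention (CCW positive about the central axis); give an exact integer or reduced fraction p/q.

799/960

N_ring = 17 + 2·15 = 47
17(ω_s−ω_c) = −47(ω_r−ω_c),  ω_s=0, ω_r=1
17(0−ω_c) = −47(1−ω_c)  ⇒  64ω_c = 47  ⇒  ω_c = 47/64
sun–planet: 17·(0−47/64) = −15·(ω_p−ω_c)  ⇒  ω_p−ω_c = −(17/15)·(-47/64) = 799/960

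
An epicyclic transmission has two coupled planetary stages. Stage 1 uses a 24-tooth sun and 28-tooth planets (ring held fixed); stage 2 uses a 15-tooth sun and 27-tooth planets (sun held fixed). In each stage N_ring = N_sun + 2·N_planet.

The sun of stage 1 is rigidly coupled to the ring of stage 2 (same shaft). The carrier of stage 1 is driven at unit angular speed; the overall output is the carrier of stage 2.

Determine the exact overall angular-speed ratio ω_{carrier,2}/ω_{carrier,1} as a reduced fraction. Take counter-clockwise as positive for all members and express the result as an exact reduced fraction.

299/84

Stage 1: N_ring = 24 + 2·28 = 80
Stage 1: 24(ω_s−ω_c) = −80(ω_r−ω_c),  ω_r=0, ω_c=1
Stage 1: ω_s = 1 − (80/24)(0−1) = 13/3
  ⇒ ω_s¹/ω_c¹ = 13/3
Stage 2: N_ring = 15 + 2·27 = 69
Stage 2: 15(ω_s−ω_c) = −69(ω_r−ω_c),  ω_s=0, ω_r=1
Stage 2: 15(0−ω_c) = −69(1−ω_c)  ⇒  84ω_c = 69  ⇒  ω_c = 23/28
  ⇒ ω_c²/ω_r² = 23/28
Coupling ω_r² = ω_s¹ ⇒ overall = 13/3 × 23/28 = 299/84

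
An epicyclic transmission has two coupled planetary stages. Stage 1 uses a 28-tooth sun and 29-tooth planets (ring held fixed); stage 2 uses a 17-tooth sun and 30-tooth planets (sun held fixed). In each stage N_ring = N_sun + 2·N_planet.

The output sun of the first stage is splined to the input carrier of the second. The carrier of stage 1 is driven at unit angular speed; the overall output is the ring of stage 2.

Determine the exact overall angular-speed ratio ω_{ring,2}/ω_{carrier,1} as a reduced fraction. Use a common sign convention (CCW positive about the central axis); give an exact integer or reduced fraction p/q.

2679/539

Stage 1: N_ring = 28 + 2·29 = 86
Stage 1: 28(ω_s−ω_c) = −86(ω_r−ω_c),  ω_r=0, ω_c=1
Stage 1: ω_s = 1 − (86/28)(0−1) = 57/14
  ⇒ ω_s¹/ω_c¹ = 57/14
Stage 2: N_ring = 17 + 2·30 = 77
Stage 2: 17(ω_s−ω_c) = −77(ω_r−ω_c),  ω_s=0, ω_c=1
Stage 2: ω_r = 1 − (17/77)(0−1) = 94/77
  ⇒ ω_r²/ω_c² = 94/77
Coupling ω_c² = ω_s¹ ⇒ overall = 57/14 × 94/77 = 2679/539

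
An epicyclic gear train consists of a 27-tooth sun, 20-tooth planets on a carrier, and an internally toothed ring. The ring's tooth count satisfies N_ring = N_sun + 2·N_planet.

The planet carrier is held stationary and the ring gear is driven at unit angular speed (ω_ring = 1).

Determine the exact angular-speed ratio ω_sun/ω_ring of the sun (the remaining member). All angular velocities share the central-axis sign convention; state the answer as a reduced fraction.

-67/27

N_ring = 27 + 2·20 = 67
27(ω_s−ω_c) = −67(ω_r−ω_c),  ω_c=0, ω_r=1
ω_s = 0 − (67/27)(1−0) = -67/27
ω_s/ω_r = -67/27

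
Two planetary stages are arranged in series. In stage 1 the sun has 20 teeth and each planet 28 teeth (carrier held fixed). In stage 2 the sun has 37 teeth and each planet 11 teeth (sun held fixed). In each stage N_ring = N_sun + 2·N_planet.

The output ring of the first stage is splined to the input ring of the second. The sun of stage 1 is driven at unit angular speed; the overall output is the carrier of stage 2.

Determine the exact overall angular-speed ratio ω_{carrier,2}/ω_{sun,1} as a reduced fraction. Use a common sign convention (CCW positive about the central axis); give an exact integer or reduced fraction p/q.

-295/1824

Stage 1: N_ring = 20 + 2·28 = 76
Stage 1: 20(ω_s−ω_c) = −76(ω_r−ω_c),  ω_c=0, ω_s=1
Stage 1: ω_r = 0 − (20/76)(1−0) = -5/19
  ⇒ ω_r¹/ω_s¹ = -5/19
Stage 2: N_ring = 37 + 2·11 = 59
Stage 2: 37(ω_s−ω_c) = −59(ω_r−ω_c),  ω_s=0, ω_r=1
Stage 2: 37(0−ω_c) = −59(1−ω_c)  ⇒  96ω_c = 59  ⇒  ω_c = 59/96
  ⇒ ω_c²/ω_r² = 59/96
Coupling ω_r² = ω_r¹ ⇒ overall = -5/19 × 59/96 = -295/1824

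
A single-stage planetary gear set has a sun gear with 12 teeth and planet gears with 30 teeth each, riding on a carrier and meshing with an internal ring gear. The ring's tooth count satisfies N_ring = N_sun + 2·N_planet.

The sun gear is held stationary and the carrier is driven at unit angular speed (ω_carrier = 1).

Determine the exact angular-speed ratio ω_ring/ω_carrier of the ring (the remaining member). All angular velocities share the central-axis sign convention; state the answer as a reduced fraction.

N_ring = 12 + 2·30 = 72
12(ω_s−ω_c) = −72(ω_r−ω_c),  ω_s=0, ω_c=1
ω_r = 1 − (12/72)(0−1) = 7/6
ω_r/ω_c = 7/6

7/6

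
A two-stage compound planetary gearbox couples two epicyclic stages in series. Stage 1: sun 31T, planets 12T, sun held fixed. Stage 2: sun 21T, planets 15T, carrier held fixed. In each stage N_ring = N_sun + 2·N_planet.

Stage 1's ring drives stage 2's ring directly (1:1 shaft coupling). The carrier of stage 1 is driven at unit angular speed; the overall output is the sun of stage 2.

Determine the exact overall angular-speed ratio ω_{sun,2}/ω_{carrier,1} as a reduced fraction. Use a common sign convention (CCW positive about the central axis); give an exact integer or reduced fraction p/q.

Stage 1: N_ring = 31 + 2·12 = 55
Stage 1: 31(ω_s−ω_c) = −55(ω_r−ω_c),  ω_s=0, ω_c=1
Stage 1: ω_r = 1 − (31/55)(0−1) = 86/55
  ⇒ ω_r¹/ω_c¹ = 86/55
Stage 2: N_ring = 21 + 2·15 = 51
Stage 2: 21(ω_s−ω_c) = −51(ω_r−ω_c),  ω_c=0, ω_r=1
Stage 2: ω_s = 0 − (51/21)(1−0) = -17/7
  ⇒ ω_s²/ω_r² = -17/7
Coupling ω_r² = ω_r¹ ⇒ overall = 86/55 × -17/7 = -1462/385

-1462/385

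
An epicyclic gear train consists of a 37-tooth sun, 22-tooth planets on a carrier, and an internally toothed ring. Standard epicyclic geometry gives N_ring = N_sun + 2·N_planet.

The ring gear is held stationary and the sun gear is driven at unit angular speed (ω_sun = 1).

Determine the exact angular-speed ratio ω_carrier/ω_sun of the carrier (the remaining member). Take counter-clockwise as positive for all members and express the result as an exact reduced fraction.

37/118

N_ring = 37 + 2·22 = 81
37(ω_s−ω_c) = −81(ω_r−ω_c),  ω_r=0, ω_s=1
37(1−ω_c) = −81(0−ω_c)  ⇒  118ω_c = 37  ⇒  ω_c = 37/118
ω_c/ω_s = 37/118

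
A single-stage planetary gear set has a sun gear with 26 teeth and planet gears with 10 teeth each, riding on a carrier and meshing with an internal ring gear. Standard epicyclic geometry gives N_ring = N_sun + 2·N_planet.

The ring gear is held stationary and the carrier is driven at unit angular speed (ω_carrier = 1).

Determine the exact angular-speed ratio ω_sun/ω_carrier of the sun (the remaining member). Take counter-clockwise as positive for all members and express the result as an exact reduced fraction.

N_ring = 26 + 2·10 = 46
26(ω_s−ω_c) = −46(ω_r−ω_c),  ω_r=0, ω_c=1
ω_s = 1 − (46/26)(0−1) = 36/13
ω_s/ω_c = 36/13

36/13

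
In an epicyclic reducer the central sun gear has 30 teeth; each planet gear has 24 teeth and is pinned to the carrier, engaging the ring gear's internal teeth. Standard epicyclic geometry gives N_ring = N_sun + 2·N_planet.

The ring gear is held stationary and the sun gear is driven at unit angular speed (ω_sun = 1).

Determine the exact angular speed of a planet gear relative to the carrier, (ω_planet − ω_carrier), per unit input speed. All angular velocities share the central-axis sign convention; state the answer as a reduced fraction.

-65/72

N_ring = 30 + 2·24 = 78
30(ω_s−ω_c) = −78(ω_r−ω_c),  ω_r=0, ω_s=1
30(1−ω_c) = −78(0−ω_c)  ⇒  108ω_c = 30  ⇒  ω_c = 5/18
sun–planet: 30·(1−5/18) = −24·(ω_p−ω_c)  ⇒  ω_p−ω_c = −(30/24)·(13/18) = -65/72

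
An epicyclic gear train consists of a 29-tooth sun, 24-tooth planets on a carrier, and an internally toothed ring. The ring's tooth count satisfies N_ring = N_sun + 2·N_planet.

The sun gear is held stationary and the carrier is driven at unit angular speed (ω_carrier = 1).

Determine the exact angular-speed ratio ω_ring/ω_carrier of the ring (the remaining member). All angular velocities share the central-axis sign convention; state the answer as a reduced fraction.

N_ring = 29 + 2·24 = 77
29(ω_s−ω_c) = −77(ω_r−ω_c),  ω_s=0, ω_c=1
ω_r = 1 − (29/77)(0−1) = 106/77
ω_r/ω_c = 106/77

106/77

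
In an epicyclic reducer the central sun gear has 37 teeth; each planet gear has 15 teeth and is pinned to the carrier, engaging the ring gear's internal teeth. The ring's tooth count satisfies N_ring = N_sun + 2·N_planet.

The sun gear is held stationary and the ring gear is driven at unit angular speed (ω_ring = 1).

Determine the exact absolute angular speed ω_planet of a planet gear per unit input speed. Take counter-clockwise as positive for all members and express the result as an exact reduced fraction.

N_ring = 37 + 2·15 = 67
37(ω_s−ω_c) = −67(ω_r−ω_c),  ω_s=0, ω_r=1
37(0−ω_c) = −67(1−ω_c)  ⇒  104ω_c = 67  ⇒  ω_c = 67/104
sun–planet: 37·(0−67/104) = −15·(ω_p−ω_c)  ⇒  ω_p−ω_c = −(37/15)·(-67/104) = 2479/1560
ω_p = 67/104 + 2479/1560 = 67/30

67/30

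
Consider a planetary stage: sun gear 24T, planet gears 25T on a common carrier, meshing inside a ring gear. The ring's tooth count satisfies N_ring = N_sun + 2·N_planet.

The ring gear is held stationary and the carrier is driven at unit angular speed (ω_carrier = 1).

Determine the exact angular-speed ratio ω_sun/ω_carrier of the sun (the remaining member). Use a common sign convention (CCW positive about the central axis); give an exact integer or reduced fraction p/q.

N_ring = 24 + 2·25 = 74
24(ω_s−ω_c) = −74(ω_r−ω_c),  ω_r=0, ω_c=1
ω_s = 1 − (74/24)(0−1) = 49/12
ω_s/ω_c = 49/12

49/12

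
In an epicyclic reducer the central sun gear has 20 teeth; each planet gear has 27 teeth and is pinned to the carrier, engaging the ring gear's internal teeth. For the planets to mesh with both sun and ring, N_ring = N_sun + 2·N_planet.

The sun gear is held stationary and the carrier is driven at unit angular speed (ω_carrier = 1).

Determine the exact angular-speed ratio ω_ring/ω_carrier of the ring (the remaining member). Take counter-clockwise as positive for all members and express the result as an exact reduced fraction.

N_ring = 20 + 2·27 = 74
20(ω_s−ω_c) = −74(ω_r−ω_c),  ω_s=0, ω_c=1
ω_r = 1 − (20/74)(0−1) = 47/37
ω_r/ω_c = 47/37

47/37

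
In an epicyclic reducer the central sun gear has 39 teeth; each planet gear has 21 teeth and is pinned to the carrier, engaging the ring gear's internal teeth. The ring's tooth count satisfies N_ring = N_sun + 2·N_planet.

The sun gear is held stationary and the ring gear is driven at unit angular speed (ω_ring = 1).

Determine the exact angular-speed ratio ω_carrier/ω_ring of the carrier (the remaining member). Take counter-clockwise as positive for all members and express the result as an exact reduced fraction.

27/40

N_ring = 39 + 2·21 = 81
39(ω_s−ω_c) = −81(ω_r−ω_c),  ω_s=0, ω_r=1
39(0−ω_c) = −81(1−ω_c)  ⇒  120ω_c = 81  ⇒  ω_c = 27/40
ω_c/ω_r = 27/40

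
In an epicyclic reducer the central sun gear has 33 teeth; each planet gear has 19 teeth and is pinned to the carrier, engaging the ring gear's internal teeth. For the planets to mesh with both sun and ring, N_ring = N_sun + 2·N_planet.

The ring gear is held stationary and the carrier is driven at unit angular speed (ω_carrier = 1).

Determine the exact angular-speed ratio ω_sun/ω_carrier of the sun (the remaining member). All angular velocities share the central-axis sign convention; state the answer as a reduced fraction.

104/33

N_ring = 33 + 2·19 = 71
33(ω_s−ω_c) = −71(ω_r−ω_c),  ω_r=0, ω_c=1
ω_s = 1 − (71/33)(0−1) = 104/33
ω_s/ω_c = 104/33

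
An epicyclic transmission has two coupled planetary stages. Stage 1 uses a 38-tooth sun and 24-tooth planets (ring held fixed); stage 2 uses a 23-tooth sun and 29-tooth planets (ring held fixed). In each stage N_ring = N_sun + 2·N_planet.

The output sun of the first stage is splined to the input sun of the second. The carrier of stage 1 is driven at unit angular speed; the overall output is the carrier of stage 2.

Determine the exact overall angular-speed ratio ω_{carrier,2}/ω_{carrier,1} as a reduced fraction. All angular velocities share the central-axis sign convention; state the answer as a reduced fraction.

Stage 1: N_ring = 38 + 2·24 = 86
Stage 1: 38(ω_s−ω_c) = −86(ω_r−ω_c),  ω_r=0, ω_c=1
Stage 1: ω_s = 1 − (86/38)(0−1) = 62/19
  ⇒ ω_s¹/ω_c¹ = 62/19
Stage 2: N_ring = 23 + 2·29 = 81
Stage 2: 23(ω_s−ω_c) = −81(ω_r−ω_c),  ω_r=0, ω_s=1
Stage 2: 23(1−ω_c) = −81(0−ω_c)  ⇒  104ω_c = 23  ⇒  ω_c = 23/104
  ⇒ ω_c²/ω_s² = 23/104
Coupling ω_s² = ω_s¹ ⇒ overall = 62/19 × 23/104 = 713/988

713/988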